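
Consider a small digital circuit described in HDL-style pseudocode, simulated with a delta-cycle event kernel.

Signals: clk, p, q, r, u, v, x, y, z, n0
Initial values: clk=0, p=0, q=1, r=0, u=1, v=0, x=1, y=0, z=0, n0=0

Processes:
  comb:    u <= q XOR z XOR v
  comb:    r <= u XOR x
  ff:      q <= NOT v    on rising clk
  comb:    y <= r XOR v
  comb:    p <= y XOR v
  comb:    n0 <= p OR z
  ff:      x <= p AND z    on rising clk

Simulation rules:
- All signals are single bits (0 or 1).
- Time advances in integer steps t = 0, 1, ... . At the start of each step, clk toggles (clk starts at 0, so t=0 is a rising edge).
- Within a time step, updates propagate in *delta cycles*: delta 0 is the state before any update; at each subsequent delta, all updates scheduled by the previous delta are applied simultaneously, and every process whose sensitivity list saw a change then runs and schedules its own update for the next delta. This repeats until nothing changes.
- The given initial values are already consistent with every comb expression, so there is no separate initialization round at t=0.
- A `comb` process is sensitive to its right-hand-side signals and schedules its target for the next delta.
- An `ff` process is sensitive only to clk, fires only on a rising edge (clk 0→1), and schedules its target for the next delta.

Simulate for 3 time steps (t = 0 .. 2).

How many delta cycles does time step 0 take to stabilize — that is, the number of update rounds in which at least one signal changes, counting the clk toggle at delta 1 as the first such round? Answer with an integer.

6

t=0 Δ0: v=0 p=0 u=1 n0=0 y=0 r=0 q=1 clk=0 z=0 x=1
  Δ1: clk:0→1
  Δ2: x:1→0
  Δ3: r:0→1
  Δ4: y:0→1
  Δ5: p:0→1
  Δ6: n0:0→1
  (6Δ to stable)
t=1 Δ0: v=0 p=1 u=1 n0=1 y=1 r=1 q=1 clk=1 z=0 x=0
  Δ1: clk:1→0
  (1Δ to stable)
t=2 Δ0: v=0 p=1 u=1 n0=1 y=1 r=1 q=1 clk=0 z=0 x=0
  Δ1: clk:0→1
  (1Δ to stable)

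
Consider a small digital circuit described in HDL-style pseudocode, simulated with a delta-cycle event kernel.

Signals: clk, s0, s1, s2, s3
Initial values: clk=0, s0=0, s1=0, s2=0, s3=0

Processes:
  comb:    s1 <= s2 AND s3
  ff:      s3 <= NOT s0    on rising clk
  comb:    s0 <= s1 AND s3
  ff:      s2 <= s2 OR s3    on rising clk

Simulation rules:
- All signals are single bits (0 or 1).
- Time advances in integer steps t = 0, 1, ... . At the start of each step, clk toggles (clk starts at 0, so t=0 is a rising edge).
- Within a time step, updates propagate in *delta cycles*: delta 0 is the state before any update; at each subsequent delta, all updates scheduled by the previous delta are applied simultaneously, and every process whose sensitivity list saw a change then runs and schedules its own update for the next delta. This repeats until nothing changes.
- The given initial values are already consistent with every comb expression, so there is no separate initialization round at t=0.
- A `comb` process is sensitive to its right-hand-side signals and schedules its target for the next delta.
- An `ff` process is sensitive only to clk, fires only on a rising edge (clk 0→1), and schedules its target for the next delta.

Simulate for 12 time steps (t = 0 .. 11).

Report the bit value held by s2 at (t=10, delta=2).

t=0 Δ0: s1=0 s3=0 s2=0 clk=0 s0=0
  Δ1: clk:0→1
  Δ2: s3:0→1
  (2Δ to stable)
t=1 Δ0: s1=0 s3=1 s2=0 clk=1 s0=0
  Δ1: clk:1→0
  (1Δ to stable)
t=2 Δ0: s1=0 s3=1 s2=0 clk=0 s0=0
  Δ1: clk:0→1
  Δ2: s2:0→1
  Δ3: s1:0→1
  Δ4: s0:0→1
  (4Δ to stable)
t=3 Δ0: s1=1 s3=1 s2=1 clk=1 s0=1
  Δ1: clk:1→0
  (1Δ to stable)
t=4 Δ0: s1=1 s3=1 s2=1 clk=0 s0=1
  Δ1: clk:0→1
  Δ2: s3:1→0
  Δ3: s1:1→0, s0:1→0
  (3Δ to stable)
t=5 Δ0: s1=0 s3=0 s2=1 clk=1 s0=0
  Δ1: clk:1→0
  (1Δ to stable)
t=6 Δ0: s1=0 s3=0 s2=1 clk=0 s0=0
  Δ1: clk:0→1
  Δ2: s3:0→1
  Δ3: s1:0→1
  Δ4: s0:0→1
  (4Δ to stable)
t=7 Δ0: s1=1 s3=1 s2=1 clk=1 s0=1
  Δ1: clk:1→0
  (1Δ to stable)
t=8 Δ0: s1=1 s3=1 s2=1 clk=0 s0=1
  Δ1: clk:0→1
  Δ2: s3:1→0
  Δ3: s1:1→0, s0:1→0
  (3Δ to stable)
t=9 Δ0: s1=0 s3=0 s2=1 clk=1 s0=0
  Δ1: clk:1→0
  (1Δ to stable)
t=10 Δ0: s1=0 s3=0 s2=1 clk=0 s0=0
  Δ1: clk:0→1
  Δ2: s3:0→1
  Δ3: s1:0→1
  Δ4: s0:0→1
  (4Δ to stable)
t=11 Δ0: s1=1 s3=1 s2=1 clk=1 s0=1
  Δ1: clk:1→0
  (1Δ to stable)

1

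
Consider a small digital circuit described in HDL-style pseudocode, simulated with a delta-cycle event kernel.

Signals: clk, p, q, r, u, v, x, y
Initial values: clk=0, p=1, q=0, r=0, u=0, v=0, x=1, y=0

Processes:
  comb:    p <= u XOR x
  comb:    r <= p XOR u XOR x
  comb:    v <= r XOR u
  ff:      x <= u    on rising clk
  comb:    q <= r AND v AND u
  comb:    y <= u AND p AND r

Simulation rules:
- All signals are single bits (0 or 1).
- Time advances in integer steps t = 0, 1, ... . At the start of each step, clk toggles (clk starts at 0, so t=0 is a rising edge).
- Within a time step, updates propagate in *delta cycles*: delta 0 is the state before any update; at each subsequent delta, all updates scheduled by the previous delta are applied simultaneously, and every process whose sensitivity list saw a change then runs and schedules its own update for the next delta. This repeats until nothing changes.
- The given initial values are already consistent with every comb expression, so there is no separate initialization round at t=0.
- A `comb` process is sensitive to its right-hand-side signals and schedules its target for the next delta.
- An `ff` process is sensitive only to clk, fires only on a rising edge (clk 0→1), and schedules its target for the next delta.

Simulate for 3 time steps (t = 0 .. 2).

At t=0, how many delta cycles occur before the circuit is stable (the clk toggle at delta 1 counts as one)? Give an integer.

t=0 Δ0: r=0 q=0 clk=0 y=0 p=1 x=1 u=0 v=0
  Δ1: clk:0→1
  Δ2: x:1→0
  Δ3: r:0→1, p:1→0
  Δ4: r:1→0, v:0→1
  Δ5: v:1→0
  (5Δ to stable)
t=1 Δ0: r=0 q=0 clk=1 y=0 p=0 x=0 u=0 v=0
  Δ1: clk:1→0
  (1Δ to stable)
t=2 Δ0: r=0 q=0 clk=0 y=0 p=0 x=0 u=0 v=0
  Δ1: clk:0→1
  (1Δ to stable)

5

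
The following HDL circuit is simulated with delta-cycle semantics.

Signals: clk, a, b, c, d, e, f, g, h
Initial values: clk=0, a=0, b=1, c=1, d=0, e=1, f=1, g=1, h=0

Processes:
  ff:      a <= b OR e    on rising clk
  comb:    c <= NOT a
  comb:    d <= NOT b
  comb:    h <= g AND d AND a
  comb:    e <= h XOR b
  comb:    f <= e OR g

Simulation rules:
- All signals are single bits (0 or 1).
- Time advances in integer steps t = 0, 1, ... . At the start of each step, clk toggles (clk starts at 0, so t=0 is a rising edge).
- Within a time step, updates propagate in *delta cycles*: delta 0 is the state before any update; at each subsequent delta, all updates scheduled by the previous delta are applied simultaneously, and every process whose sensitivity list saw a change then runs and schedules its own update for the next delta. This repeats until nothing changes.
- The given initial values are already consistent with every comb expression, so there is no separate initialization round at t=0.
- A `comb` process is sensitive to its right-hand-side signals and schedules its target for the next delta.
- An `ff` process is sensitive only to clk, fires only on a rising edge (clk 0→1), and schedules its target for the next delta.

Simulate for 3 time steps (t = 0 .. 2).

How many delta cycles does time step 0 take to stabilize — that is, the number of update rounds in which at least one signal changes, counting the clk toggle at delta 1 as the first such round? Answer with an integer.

t=0 Δ0: clk=0 f=1 c=1 b=1 h=0 e=1 g=1 d=0 a=0
  Δ1: clk:0→1
  Δ2: a:0→1
  Δ3: c:1→0
  (3Δ to stable)
t=1 Δ0: clk=1 f=1 c=0 b=1 h=0 e=1 g=1 d=0 a=1
  Δ1: clk:1→0
  (1Δ to stable)
t=2 Δ0: clk=0 f=1 c=0 b=1 h=0 e=1 g=1 d=0 a=1
  Δ1: clk:0→1
  (1Δ to stable)

3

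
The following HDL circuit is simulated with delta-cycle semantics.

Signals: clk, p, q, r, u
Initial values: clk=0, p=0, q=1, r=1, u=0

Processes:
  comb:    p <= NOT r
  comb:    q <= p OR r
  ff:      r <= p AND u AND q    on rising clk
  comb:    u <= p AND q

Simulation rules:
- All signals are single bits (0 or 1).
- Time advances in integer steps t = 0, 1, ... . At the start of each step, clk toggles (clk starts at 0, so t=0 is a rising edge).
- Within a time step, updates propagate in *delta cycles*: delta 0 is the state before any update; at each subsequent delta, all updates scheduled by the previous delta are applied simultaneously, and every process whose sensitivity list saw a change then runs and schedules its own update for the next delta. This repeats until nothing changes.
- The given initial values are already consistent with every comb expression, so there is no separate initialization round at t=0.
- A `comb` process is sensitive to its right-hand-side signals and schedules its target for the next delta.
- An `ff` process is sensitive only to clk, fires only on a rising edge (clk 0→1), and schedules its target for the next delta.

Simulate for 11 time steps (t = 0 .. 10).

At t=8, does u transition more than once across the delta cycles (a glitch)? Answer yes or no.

no

t0.Δ0 p=0 u=0 r=1 clk=0 q=1
t0.Δ1 p=0 u=0 r=1 clk=1 q=1
t0.Δ2 p=0 u=0 r=0 clk=1 q=1
t0.Δ3 p=1 u=0 r=0 clk=1 q=0
t0.Δ4 p=1 u=0 r=0 clk=1 q=1
t0.Δ5 p=1 u=1 r=0 clk=1 q=1
t1.Δ0 p=1 u=1 r=0 clk=1 q=1
t1.Δ1 p=1 u=1 r=0 clk=0 q=1
t2.Δ0 p=1 u=1 r=0 clk=0 q=1
t2.Δ1 p=1 u=1 r=0 clk=1 q=1
t2.Δ2 p=1 u=1 r=1 clk=1 q=1
t2.Δ3 p=0 u=1 r=1 clk=1 q=1
t2.Δ4 p=0 u=0 r=1 clk=1 q=1
t3.Δ0 p=0 u=0 r=1 clk=1 q=1
t3.Δ1 p=0 u=0 r=1 clk=0 q=1
t4.Δ0 p=0 u=0 r=1 clk=0 q=1
t4.Δ1 p=0 u=0 r=1 clk=1 q=1
t4.Δ2 p=0 u=0 r=0 clk=1 q=1
t4.Δ3 p=1 u=0 r=0 clk=1 q=0
t4.Δ4 p=1 u=0 r=0 clk=1 q=1
t4.Δ5 p=1 u=1 r=0 clk=1 q=1
t5.Δ0 p=1 u=1 r=0 clk=1 q=1
t5.Δ1 p=1 u=1 r=0 clk=0 q=1
t6.Δ0 p=1 u=1 r=0 clk=0 q=1
t6.Δ1 p=1 u=1 r=0 clk=1 q=1
t6.Δ2 p=1 u=1 r=1 clk=1 q=1
t6.Δ3 p=0 u=1 r=1 clk=1 q=1
t6.Δ4 p=0 u=0 r=1 clk=1 q=1
t7.Δ0 p=0 u=0 r=1 clk=1 q=1
t7.Δ1 p=0 u=0 r=1 clk=0 q=1
t8.Δ0 p=0 u=0 r=1 clk=0 q=1
t8.Δ1 p=0 u=0 r=1 clk=1 q=1
t8.Δ2 p=0 u=0 r=0 clk=1 q=1
t8.Δ3 p=1 u=0 r=0 clk=1 q=0
t8.Δ4 p=1 u=0 r=0 clk=1 q=1
t8.Δ5 p=1 u=1 r=0 clk=1 q=1
t9.Δ0 p=1 u=1 r=0 clk=1 q=1
t9.Δ1 p=1 u=1 r=0 clk=0 q=1
t10.Δ0 p=1 u=1 r=0 clk=0 q=1
t10.Δ1 p=1 u=1 r=0 clk=1 q=1
t10.Δ2 p=1 u=1 r=1 clk=1 q=1
t10.Δ3 p=0 u=1 r=1 clk=1 q=1
t10.Δ4 p=0 u=0 r=1 clk=1 q=1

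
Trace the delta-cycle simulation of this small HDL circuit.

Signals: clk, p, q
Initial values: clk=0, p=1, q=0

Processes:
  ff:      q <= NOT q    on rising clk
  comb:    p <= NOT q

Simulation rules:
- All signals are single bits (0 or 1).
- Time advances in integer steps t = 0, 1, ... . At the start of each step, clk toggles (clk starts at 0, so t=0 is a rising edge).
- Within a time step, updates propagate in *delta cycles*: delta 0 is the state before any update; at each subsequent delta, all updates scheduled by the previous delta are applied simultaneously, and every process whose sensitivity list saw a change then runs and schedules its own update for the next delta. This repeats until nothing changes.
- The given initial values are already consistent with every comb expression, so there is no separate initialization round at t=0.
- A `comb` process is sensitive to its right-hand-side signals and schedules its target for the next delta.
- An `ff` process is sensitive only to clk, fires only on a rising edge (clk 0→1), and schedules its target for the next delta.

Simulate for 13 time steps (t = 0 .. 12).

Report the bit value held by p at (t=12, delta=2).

1

[bits: p,clk,q]
t=0: Δ0=100 Δ1=110 Δ2=111 Δ3=011 | 3Δ
t=1: Δ0=011 Δ1=001 | 1Δ
t=2: Δ0=001 Δ1=011 Δ2=010 Δ3=110 | 3Δ
t=3: Δ0=110 Δ1=100 | 1Δ
t=4: Δ0=100 Δ1=110 Δ2=111 Δ3=011 | 3Δ
t=5: Δ0=011 Δ1=001 | 1Δ
t=6: Δ0=001 Δ1=011 Δ2=010 Δ3=110 | 3Δ
t=7: Δ0=110 Δ1=100 | 1Δ
t=8: Δ0=100 Δ1=110 Δ2=111 Δ3=011 | 3Δ
t=9: Δ0=011 Δ1=001 | 1Δ
t=10: Δ0=001 Δ1=011 Δ2=010 Δ3=110 | 3Δ
t=11: Δ0=110 Δ1=100 | 1Δ
t=12: Δ0=100 Δ1=110 Δ2=111 Δ3=011 | 3Δ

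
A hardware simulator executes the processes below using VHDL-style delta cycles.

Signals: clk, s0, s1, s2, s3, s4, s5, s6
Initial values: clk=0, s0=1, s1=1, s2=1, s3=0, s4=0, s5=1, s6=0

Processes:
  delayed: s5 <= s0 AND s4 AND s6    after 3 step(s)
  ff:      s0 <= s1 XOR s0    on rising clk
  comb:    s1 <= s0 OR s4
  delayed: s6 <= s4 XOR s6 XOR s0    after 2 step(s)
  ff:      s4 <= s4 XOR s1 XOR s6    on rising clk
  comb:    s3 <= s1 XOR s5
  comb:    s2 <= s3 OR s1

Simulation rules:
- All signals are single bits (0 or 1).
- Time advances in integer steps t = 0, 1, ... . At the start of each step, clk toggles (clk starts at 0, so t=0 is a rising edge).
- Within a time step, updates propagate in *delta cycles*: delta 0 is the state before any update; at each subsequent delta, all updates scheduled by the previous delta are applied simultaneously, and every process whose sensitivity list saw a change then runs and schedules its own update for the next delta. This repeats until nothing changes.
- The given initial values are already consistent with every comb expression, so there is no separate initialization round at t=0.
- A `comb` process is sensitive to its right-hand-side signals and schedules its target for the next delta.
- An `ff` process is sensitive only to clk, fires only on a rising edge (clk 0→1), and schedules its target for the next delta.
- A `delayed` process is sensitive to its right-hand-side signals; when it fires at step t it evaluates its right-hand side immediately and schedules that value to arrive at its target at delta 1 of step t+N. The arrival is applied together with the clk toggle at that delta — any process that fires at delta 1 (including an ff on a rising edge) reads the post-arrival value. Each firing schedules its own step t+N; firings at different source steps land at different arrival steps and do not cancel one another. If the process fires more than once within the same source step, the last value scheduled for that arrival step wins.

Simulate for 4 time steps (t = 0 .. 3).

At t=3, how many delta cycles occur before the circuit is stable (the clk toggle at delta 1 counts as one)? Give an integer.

t0.Δ0 s6=0 s4=0 s2=1 s0=1 clk=0 s1=1 s5=1 s3=0
t0.Δ1 s6=0 s4=0 s2=1 s0=1 clk=1 s1=1 s5=1 s3=0
t0.Δ2 s6=0 s4=1 s2=1 s0=0 clk=1 s1=1 s5=1 s3=0
t1.Δ0 s6=0 s4=1 s2=1 s0=0 clk=1 s1=1 s5=1 s3=0
t1.Δ1 s6=0 s4=1 s2=1 s0=0 clk=0 s1=1 s5=1 s3=0
t2.Δ0 s6=0 s4=1 s2=1 s0=0 clk=0 s1=1 s5=1 s3=0
t2.Δ1 s6=1 s4=1 s2=1 s0=0 clk=1 s1=1 s5=1 s3=0
t2.Δ2 s6=1 s4=1 s2=1 s0=1 clk=1 s1=1 s5=1 s3=0
t3.Δ0 s6=1 s4=1 s2=1 s0=1 clk=1 s1=1 s5=1 s3=0
t3.Δ1 s6=1 s4=1 s2=1 s0=1 clk=0 s1=1 s5=0 s3=0
t3.Δ2 s6=1 s4=1 s2=1 s0=1 clk=0 s1=1 s5=0 s3=1

2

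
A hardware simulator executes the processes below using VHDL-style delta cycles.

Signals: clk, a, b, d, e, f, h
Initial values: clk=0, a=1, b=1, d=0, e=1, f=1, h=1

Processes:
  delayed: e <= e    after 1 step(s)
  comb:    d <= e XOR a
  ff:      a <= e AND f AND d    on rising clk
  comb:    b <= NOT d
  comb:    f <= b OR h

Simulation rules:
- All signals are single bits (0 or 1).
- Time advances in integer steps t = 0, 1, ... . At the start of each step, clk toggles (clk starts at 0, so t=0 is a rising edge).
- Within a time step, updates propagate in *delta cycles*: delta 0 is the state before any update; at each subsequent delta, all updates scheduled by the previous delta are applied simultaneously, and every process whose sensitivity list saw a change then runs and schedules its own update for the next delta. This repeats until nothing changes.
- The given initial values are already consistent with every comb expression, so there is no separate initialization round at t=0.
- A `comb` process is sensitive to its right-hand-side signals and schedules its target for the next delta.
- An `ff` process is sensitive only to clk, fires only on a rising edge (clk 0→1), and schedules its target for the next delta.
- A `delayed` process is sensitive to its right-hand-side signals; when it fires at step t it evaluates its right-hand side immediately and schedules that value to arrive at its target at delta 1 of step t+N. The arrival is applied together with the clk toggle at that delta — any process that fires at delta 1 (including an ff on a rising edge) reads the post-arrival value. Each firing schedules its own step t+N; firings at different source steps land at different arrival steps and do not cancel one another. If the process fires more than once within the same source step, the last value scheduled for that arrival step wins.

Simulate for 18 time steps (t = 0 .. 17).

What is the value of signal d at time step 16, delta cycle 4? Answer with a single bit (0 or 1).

1

t0.Δ0 clk=0 h=1 a=1 b=1 d=0 f=1 e=1
t0.Δ1 clk=1 h=1 a=1 b=1 d=0 f=1 e=1
t0.Δ2 clk=1 h=1 a=0 b=1 d=0 f=1 e=1
t0.Δ3 clk=1 h=1 a=0 b=1 d=1 f=1 e=1
t0.Δ4 clk=1 h=1 a=0 b=0 d=1 f=1 e=1
t1.Δ0 clk=1 h=1 a=0 b=0 d=1 f=1 e=1
t1.Δ1 clk=0 h=1 a=0 b=0 d=1 f=1 e=1
t2.Δ0 clk=0 h=1 a=0 b=0 d=1 f=1 e=1
t2.Δ1 clk=1 h=1 a=0 b=0 d=1 f=1 e=1
t2.Δ2 clk=1 h=1 a=1 b=0 d=1 f=1 e=1
t2.Δ3 clk=1 h=1 a=1 b=0 d=0 f=1 e=1
t2.Δ4 clk=1 h=1 a=1 b=1 d=0 f=1 e=1
t3.Δ0 clk=1 h=1 a=1 b=1 d=0 f=1 e=1
t3.Δ1 clk=0 h=1 a=1 b=1 d=0 f=1 e=1
t4.Δ0 clk=0 h=1 a=1 b=1 d=0 f=1 e=1
t4.Δ1 clk=1 h=1 a=1 b=1 d=0 f=1 e=1
t4.Δ2 clk=1 h=1 a=0 b=1 d=0 f=1 e=1
t4.Δ3 clk=1 h=1 a=0 b=1 d=1 f=1 e=1
t4.Δ4 clk=1 h=1 a=0 b=0 d=1 f=1 e=1
t5.Δ0 clk=1 h=1 a=0 b=0 d=1 f=1 e=1
t5.Δ1 clk=0 h=1 a=0 b=0 d=1 f=1 e=1
t6.Δ0 clk=0 h=1 a=0 b=0 d=1 f=1 e=1
t6.Δ1 clk=1 h=1 a=0 b=0 d=1 f=1 e=1
t6.Δ2 clk=1 h=1 a=1 b=0 d=1 f=1 e=1
t6.Δ3 clk=1 h=1 a=1 b=0 d=0 f=1 e=1
t6.Δ4 clk=1 h=1 a=1 b=1 d=0 f=1 e=1
t7.Δ0 clk=1 h=1 a=1 b=1 d=0 f=1 e=1
t7.Δ1 clk=0 h=1 a=1 b=1 d=0 f=1 e=1
t8.Δ0 clk=0 h=1 a=1 b=1 d=0 f=1 e=1
t8.Δ1 clk=1 h=1 a=1 b=1 d=0 f=1 e=1
t8.Δ2 clk=1 h=1 a=0 b=1 d=0 f=1 e=1
t8.Δ3 clk=1 h=1 a=0 b=1 d=1 f=1 e=1
t8.Δ4 clk=1 h=1 a=0 b=0 d=1 f=1 e=1
t9.Δ0 clk=1 h=1 a=0 b=0 d=1 f=1 e=1
t9.Δ1 clk=0 h=1 a=0 b=0 d=1 f=1 e=1
t10.Δ0 clk=0 h=1 a=0 b=0 d=1 f=1 e=1
t10.Δ1 clk=1 h=1 a=0 b=0 d=1 f=1 e=1
t10.Δ2 clk=1 h=1 a=1 b=0 d=1 f=1 e=1
t10.Δ3 clk=1 h=1 a=1 b=0 d=0 f=1 e=1
t10.Δ4 clk=1 h=1 a=1 b=1 d=0 f=1 e=1
t11.Δ0 clk=1 h=1 a=1 b=1 d=0 f=1 e=1
t11.Δ1 clk=0 h=1 a=1 b=1 d=0 f=1 e=1
t12.Δ0 clk=0 h=1 a=1 b=1 d=0 f=1 e=1
t12.Δ1 clk=1 h=1 a=1 b=1 d=0 f=1 e=1
t12.Δ2 clk=1 h=1 a=0 b=1 d=0 f=1 e=1
t12.Δ3 clk=1 h=1 a=0 b=1 d=1 f=1 e=1
t12.Δ4 clk=1 h=1 a=0 b=0 d=1 f=1 e=1
t13.Δ0 clk=1 h=1 a=0 b=0 d=1 f=1 e=1
t13.Δ1 clk=0 h=1 a=0 b=0 d=1 f=1 e=1
t14.Δ0 clk=0 h=1 a=0 b=0 d=1 f=1 e=1
t14.Δ1 clk=1 h=1 a=0 b=0 d=1 f=1 e=1
t14.Δ2 clk=1 h=1 a=1 b=0 d=1 f=1 e=1
t14.Δ3 clk=1 h=1 a=1 b=0 d=0 f=1 e=1
t14.Δ4 clk=1 h=1 a=1 b=1 d=0 f=1 e=1
t15.Δ0 clk=1 h=1 a=1 b=1 d=0 f=1 e=1
t15.Δ1 clk=0 h=1 a=1 b=1 d=0 f=1 e=1
t16.Δ0 clk=0 h=1 a=1 b=1 d=0 f=1 e=1
t16.Δ1 clk=1 h=1 a=1 b=1 d=0 f=1 e=1
t16.Δ2 clk=1 h=1 a=0 b=1 d=0 f=1 e=1
t16.Δ3 clk=1 h=1 a=0 b=1 d=1 f=1 e=1
t16.Δ4 clk=1 h=1 a=0 b=0 d=1 f=1 e=1
t17.Δ0 clk=1 h=1 a=0 b=0 d=1 f=1 e=1
t17.Δ1 clk=0 h=1 a=0 b=0 d=1 f=1 e=1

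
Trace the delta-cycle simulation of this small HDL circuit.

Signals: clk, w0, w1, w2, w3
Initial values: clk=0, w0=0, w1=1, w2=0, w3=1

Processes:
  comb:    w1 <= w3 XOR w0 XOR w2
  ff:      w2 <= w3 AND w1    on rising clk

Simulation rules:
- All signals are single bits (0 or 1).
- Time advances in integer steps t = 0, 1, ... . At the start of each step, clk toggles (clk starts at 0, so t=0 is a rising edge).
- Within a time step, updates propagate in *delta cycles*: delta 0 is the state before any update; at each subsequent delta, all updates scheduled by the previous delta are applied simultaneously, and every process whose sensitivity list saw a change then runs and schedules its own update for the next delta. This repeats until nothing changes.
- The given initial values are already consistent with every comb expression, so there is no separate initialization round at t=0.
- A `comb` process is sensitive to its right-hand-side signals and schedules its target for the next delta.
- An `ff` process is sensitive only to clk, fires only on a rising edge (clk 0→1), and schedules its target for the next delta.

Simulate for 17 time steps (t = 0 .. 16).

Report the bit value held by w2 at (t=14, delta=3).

0

t=0 Δ0: w3=1 w1=1 w0=0 clk=0 w2=0
  Δ1: clk:0→1
  Δ2: w2:0→1
  Δ3: w1:1→0
  (3Δ to stable)
t=1 Δ0: w3=1 w1=0 w0=0 clk=1 w2=1
  Δ1: clk:1→0
  (1Δ to stable)
t=2 Δ0: w3=1 w1=0 w0=0 clk=0 w2=1
  Δ1: clk:0→1
  Δ2: w2:1→0
  Δ3: w1:0→1
  (3Δ to stable)
t=3 Δ0: w3=1 w1=1 w0=0 clk=1 w2=0
  Δ1: clk:1→0
  (1Δ to stable)
t=4 Δ0: w3=1 w1=1 w0=0 clk=0 w2=0
  Δ1: clk:0→1
  Δ2: w2:0→1
  Δ3: w1:1→0
  (3Δ to stable)
t=5 Δ0: w3=1 w1=0 w0=0 clk=1 w2=1
  Δ1: clk:1→0
  (1Δ to stable)
t=6 Δ0: w3=1 w1=0 w0=0 clk=0 w2=1
  Δ1: clk:0→1
  Δ2: w2:1→0
  Δ3: w1:0→1
  (3Δ to stable)
t=7 Δ0: w3=1 w1=1 w0=0 clk=1 w2=0
  Δ1: clk:1→0
  (1Δ to stable)
t=8 Δ0: w3=1 w1=1 w0=0 clk=0 w2=0
  Δ1: clk:0→1
  Δ2: w2:0→1
  Δ3: w1:1→0
  (3Δ to stable)
t=9 Δ0: w3=1 w1=0 w0=0 clk=1 w2=1
  Δ1: clk:1→0
  (1Δ to stable)
t=10 Δ0: w3=1 w1=0 w0=0 clk=0 w2=1
  Δ1: clk:0→1
  Δ2: w2:1→0
  Δ3: w1:0→1
  (3Δ to stable)
t=11 Δ0: w3=1 w1=1 w0=0 clk=1 w2=0
  Δ1: clk:1→0
  (1Δ to stable)
t=12 Δ0: w3=1 w1=1 w0=0 clk=0 w2=0
  Δ1: clk:0→1
  Δ2: w2:0→1
  Δ3: w1:1→0
  (3Δ to stable)
t=13 Δ0: w3=1 w1=0 w0=0 clk=1 w2=1
  Δ1: clk:1→0
  (1Δ to stable)
t=14 Δ0: w3=1 w1=0 w0=0 clk=0 w2=1
  Δ1: clk:0→1
  Δ2: w2:1→0
  Δ3: w1:0→1
  (3Δ to stable)
t=15 Δ0: w3=1 w1=1 w0=0 clk=1 w2=0
  Δ1: clk:1→0
  (1Δ to stable)
t=16 Δ0: w3=1 w1=1 w0=0 clk=0 w2=0
  Δ1: clk:0→1
  Δ2: w2:0→1
  Δ3: w1:1→0
  (3Δ to stable)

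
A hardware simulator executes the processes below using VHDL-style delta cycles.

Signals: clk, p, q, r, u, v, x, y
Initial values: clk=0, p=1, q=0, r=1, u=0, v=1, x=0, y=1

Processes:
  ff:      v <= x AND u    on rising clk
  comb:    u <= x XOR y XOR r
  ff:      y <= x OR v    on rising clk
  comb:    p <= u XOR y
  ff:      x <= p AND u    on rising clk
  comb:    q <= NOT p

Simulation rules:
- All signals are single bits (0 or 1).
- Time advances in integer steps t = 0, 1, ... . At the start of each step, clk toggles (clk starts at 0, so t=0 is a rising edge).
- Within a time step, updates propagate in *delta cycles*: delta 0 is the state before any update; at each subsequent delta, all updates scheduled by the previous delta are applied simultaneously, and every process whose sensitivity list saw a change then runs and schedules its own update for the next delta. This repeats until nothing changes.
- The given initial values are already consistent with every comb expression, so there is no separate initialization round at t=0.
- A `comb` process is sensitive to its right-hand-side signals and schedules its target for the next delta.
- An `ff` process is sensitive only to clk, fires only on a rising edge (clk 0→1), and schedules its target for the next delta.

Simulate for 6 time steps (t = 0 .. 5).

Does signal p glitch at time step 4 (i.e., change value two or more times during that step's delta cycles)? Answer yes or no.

no

t0.Δ0 u=0 r=1 x=0 v=1 q=0 clk=0 y=1 p=1
t0.Δ1 u=0 r=1 x=0 v=1 q=0 clk=1 y=1 p=1
t0.Δ2 u=0 r=1 x=0 v=0 q=0 clk=1 y=1 p=1
t1.Δ0 u=0 r=1 x=0 v=0 q=0 clk=1 y=1 p=1
t1.Δ1 u=0 r=1 x=0 v=0 q=0 clk=0 y=1 p=1
t2.Δ0 u=0 r=1 x=0 v=0 q=0 clk=0 y=1 p=1
t2.Δ1 u=0 r=1 x=0 v=0 q=0 clk=1 y=1 p=1
t2.Δ2 u=0 r=1 x=0 v=0 q=0 clk=1 y=0 p=1
t2.Δ3 u=1 r=1 x=0 v=0 q=0 clk=1 y=0 p=0
t2.Δ4 u=1 r=1 x=0 v=0 q=1 clk=1 y=0 p=1
t2.Δ5 u=1 r=1 x=0 v=0 q=0 clk=1 y=0 p=1
t3.Δ0 u=1 r=1 x=0 v=0 q=0 clk=1 y=0 p=1
t3.Δ1 u=1 r=1 x=0 v=0 q=0 clk=0 y=0 p=1
t4.Δ0 u=1 r=1 x=0 v=0 q=0 clk=0 y=0 p=1
t4.Δ1 u=1 r=1 x=0 v=0 q=0 clk=1 y=0 p=1
t4.Δ2 u=1 r=1 x=1 v=0 q=0 clk=1 y=0 p=1
t4.Δ3 u=0 r=1 x=1 v=0 q=0 clk=1 y=0 p=1
t4.Δ4 u=0 r=1 x=1 v=0 q=0 clk=1 y=0 p=0
t4.Δ5 u=0 r=1 x=1 v=0 q=1 clk=1 y=0 p=0
t5.Δ0 u=0 r=1 x=1 v=0 q=1 clk=1 y=0 p=0
t5.Δ1 u=0 r=1 x=1 v=0 q=1 clk=0 y=0 p=0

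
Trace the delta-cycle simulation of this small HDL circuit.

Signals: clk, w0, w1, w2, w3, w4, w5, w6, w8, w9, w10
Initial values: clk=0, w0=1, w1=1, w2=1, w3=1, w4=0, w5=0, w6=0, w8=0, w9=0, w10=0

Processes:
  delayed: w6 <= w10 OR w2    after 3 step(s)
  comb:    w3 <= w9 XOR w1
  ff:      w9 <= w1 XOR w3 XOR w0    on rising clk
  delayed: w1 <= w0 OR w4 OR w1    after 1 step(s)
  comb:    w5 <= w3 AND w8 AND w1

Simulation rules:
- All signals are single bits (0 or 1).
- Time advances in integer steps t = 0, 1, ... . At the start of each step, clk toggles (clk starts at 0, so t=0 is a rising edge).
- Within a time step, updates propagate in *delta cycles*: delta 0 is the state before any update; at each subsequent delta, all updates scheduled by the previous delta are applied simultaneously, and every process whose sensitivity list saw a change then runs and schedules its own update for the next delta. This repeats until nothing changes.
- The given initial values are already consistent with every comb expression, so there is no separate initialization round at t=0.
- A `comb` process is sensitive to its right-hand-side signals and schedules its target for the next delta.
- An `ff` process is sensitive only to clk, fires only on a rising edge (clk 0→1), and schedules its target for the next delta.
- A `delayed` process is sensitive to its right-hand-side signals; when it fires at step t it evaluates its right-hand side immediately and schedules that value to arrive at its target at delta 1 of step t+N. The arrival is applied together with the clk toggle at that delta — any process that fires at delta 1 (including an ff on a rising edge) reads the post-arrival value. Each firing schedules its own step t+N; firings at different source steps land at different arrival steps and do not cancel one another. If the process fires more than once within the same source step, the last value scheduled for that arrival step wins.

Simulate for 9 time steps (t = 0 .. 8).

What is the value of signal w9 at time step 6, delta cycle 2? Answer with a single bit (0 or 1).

0

t=0 Δ0: w5=0 clk=0 w0=1 w10=0 w3=1 w6=0 w9=0 w2=1 w1=1 w8=0 w4=0
  Δ1: clk:0→1
  Δ2: w9:0→1
  Δ3: w3:1→0
  (3Δ to stable)
t=1 Δ0: w5=0 clk=1 w0=1 w10=0 w3=0 w6=0 w9=1 w2=1 w1=1 w8=0 w4=0
  Δ1: clk:1→0
  (1Δ to stable)
t=2 Δ0: w5=0 clk=0 w0=1 w10=0 w3=0 w6=0 w9=1 w2=1 w1=1 w8=0 w4=0
  Δ1: clk:0→1
  Δ2: w9:1→0
  Δ3: w3:0→1
  (3Δ to stable)
t=3 Δ0: w5=0 clk=1 w0=1 w10=0 w3=1 w6=0 w9=0 w2=1 w1=1 w8=0 w4=0
  Δ1: clk:1→0
  (1Δ to stable)
t=4 Δ0: w5=0 clk=0 w0=1 w10=0 w3=1 w6=0 w9=0 w2=1 w1=1 w8=0 w4=0
  Δ1: clk:0→1
  Δ2: w9:0→1
  Δ3: w3:1→0
  (3Δ to stable)
t=5 Δ0: w5=0 clk=1 w0=1 w10=0 w3=0 w6=0 w9=1 w2=1 w1=1 w8=0 w4=0
  Δ1: clk:1→0
  (1Δ to stable)
t=6 Δ0: w5=0 clk=0 w0=1 w10=0 w3=0 w6=0 w9=1 w2=1 w1=1 w8=0 w4=0
  Δ1: clk:0→1
  Δ2: w9:1→0
  Δ3: w3:0→1
  (3Δ to stable)
t=7 Δ0: w5=0 clk=1 w0=1 w10=0 w3=1 w6=0 w9=0 w2=1 w1=1 w8=0 w4=0
  Δ1: clk:1→0
  (1Δ to stable)
t=8 Δ0: w5=0 clk=0 w0=1 w10=0 w3=1 w6=0 w9=0 w2=1 w1=1 w8=0 w4=0
  Δ1: clk:0→1
  Δ2: w9:0→1
  Δ3: w3:1→0
  (3Δ to stable)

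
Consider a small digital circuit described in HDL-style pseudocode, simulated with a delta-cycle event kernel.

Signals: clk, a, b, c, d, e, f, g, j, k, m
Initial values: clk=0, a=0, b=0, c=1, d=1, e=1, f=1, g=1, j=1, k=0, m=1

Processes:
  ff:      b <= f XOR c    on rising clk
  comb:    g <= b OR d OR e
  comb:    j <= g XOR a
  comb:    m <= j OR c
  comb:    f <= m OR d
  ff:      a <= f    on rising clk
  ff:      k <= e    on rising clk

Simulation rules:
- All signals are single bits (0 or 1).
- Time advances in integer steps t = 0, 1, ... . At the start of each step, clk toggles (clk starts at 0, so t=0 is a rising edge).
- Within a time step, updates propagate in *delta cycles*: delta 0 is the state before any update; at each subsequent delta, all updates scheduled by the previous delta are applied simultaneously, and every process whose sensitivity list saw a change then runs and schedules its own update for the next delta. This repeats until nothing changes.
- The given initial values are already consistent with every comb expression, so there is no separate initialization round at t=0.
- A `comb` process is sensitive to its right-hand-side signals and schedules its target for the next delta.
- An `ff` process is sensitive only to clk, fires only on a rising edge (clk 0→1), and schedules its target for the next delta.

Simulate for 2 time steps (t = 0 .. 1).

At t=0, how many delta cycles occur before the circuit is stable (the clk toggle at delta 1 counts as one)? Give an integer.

3

t=0 Δ0: f=1 clk=0 e=1 k=0 a=0 m=1 b=0 g=1 c=1 j=1 d=1
  Δ1: clk:0→1
  Δ2: k:0→1, a:0→1
  Δ3: j:1→0
  (3Δ to stable)
t=1 Δ0: f=1 clk=1 e=1 k=1 a=1 m=1 b=0 g=1 c=1 j=0 d=1
  Δ1: clk:1→0
  (1Δ to stable)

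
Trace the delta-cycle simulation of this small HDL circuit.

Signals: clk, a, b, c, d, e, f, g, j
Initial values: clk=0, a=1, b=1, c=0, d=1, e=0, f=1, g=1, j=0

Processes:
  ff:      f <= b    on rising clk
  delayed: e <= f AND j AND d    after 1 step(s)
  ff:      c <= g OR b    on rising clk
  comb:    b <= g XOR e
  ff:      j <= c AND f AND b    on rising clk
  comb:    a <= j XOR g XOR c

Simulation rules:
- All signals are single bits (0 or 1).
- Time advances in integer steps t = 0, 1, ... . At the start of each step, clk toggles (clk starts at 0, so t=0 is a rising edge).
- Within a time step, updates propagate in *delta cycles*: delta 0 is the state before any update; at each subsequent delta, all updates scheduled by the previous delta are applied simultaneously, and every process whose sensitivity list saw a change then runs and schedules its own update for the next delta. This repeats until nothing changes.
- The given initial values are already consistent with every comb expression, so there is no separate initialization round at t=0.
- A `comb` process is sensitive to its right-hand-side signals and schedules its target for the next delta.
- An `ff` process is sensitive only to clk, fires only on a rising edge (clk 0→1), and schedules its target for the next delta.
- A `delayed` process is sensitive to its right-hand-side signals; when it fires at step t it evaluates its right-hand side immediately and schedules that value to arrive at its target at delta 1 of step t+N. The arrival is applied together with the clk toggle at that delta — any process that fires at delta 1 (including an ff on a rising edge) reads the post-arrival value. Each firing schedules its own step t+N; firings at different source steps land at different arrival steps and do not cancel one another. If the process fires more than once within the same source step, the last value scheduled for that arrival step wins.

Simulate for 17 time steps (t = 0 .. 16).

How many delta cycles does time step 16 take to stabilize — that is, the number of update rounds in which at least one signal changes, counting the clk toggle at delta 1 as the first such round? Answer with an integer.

3

t=0 Δ0: e=0 clk=0 d=1 b=1 a=1 f=1 g=1 j=0 c=0
  Δ1: clk:0→1
  Δ2: c:0→1
  Δ3: a:1→0
  (3Δ to stable)
t=1 Δ0: e=0 clk=1 d=1 b=1 a=0 f=1 g=1 j=0 c=1
  Δ1: clk:1→0
  (1Δ to stable)
t=2 Δ0: e=0 clk=0 d=1 b=1 a=0 f=1 g=1 j=0 c=1
  Δ1: clk:0→1
  Δ2: j:0→1
  Δ3: a:0→1
  (3Δ to stable)
t=3 Δ0: e=0 clk=1 d=1 b=1 a=1 f=1 g=1 j=1 c=1
  Δ1: e:0→1, clk:1→0
  Δ2: b:1→0
  (2Δ to stable)
t=4 Δ0: e=1 clk=0 d=1 b=0 a=1 f=1 g=1 j=1 c=1
  Δ1: clk:0→1
  Δ2: f:1→0, j:1→0
  Δ3: a:1→0
  (3Δ to stable)
t=5 Δ0: e=1 clk=1 d=1 b=0 a=0 f=0 g=1 j=0 c=1
  Δ1: e:1→0, clk:1→0
  Δ2: b:0→1
  (2Δ to stable)
t=6 Δ0: e=0 clk=0 d=1 b=1 a=0 f=0 g=1 j=0 c=1
  Δ1: clk:0→1
  Δ2: f:0→1
  (2Δ to stable)
t=7 Δ0: e=0 clk=1 d=1 b=1 a=0 f=1 g=1 j=0 c=1
  Δ1: clk:1→0
  (1Δ to stable)
t=8 Δ0: e=0 clk=0 d=1 b=1 a=0 f=1 g=1 j=0 c=1
  Δ1: clk:0→1
  Δ2: j:0→1
  Δ3: a:0→1
  (3Δ to stable)
t=9 Δ0: e=0 clk=1 d=1 b=1 a=1 f=1 g=1 j=1 c=1
  Δ1: e:0→1, clk:1→0
  Δ2: b:1→0
  (2Δ to stable)
t=10 Δ0: e=1 clk=0 d=1 b=0 a=1 f=1 g=1 j=1 c=1
  Δ1: clk:0→1
  Δ2: f:1→0, j:1→0
  Δ3: a:1→0
  (3Δ to stable)
t=11 Δ0: e=1 clk=1 d=1 b=0 a=0 f=0 g=1 j=0 c=1
  Δ1: e:1→0, clk:1→0
  Δ2: b:0→1
  (2Δ to stable)
t=12 Δ0: e=0 clk=0 d=1 b=1 a=0 f=0 g=1 j=0 c=1
  Δ1: clk:0→1
  Δ2: f:0→1
  (2Δ to stable)
t=13 Δ0: e=0 clk=1 d=1 b=1 a=0 f=1 g=1 j=0 c=1
  Δ1: clk:1→0
  (1Δ to stable)
t=14 Δ0: e=0 clk=0 d=1 b=1 a=0 f=1 g=1 j=0 c=1
  Δ1: clk:0→1
  Δ2: j:0→1
  Δ3: a:0→1
  (3Δ to stable)
t=15 Δ0: e=0 clk=1 d=1 b=1 a=1 f=1 g=1 j=1 c=1
  Δ1: e:0→1, clk:1→0
  Δ2: b:1→0
  (2Δ to stable)
t=16 Δ0: e=1 clk=0 d=1 b=0 a=1 f=1 g=1 j=1 c=1
  Δ1: clk:0→1
  Δ2: f:1→0, j:1→0
  Δ3: a:1→0
  (3Δ to stable)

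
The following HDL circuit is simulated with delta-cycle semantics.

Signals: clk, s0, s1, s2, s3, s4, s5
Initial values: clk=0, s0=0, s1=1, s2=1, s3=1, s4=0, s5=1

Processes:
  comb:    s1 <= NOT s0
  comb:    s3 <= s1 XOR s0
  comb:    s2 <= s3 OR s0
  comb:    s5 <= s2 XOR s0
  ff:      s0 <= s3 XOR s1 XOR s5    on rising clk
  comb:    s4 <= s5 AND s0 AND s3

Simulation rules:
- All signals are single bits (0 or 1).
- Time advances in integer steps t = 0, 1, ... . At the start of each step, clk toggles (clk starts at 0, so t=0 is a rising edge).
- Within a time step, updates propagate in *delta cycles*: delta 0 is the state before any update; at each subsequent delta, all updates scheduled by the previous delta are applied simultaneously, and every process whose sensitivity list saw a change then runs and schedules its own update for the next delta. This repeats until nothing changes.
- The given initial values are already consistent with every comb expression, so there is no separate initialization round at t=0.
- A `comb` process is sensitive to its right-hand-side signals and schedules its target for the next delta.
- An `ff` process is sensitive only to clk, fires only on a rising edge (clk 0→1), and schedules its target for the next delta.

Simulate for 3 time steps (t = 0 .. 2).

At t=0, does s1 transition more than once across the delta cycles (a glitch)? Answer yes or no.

no

t=0 Δ0: clk=0 s0=0 s5=1 s4=0 s2=1 s3=1 s1=1
  Δ1: clk:0→1
  Δ2: s0:0→1
  Δ3: s5:1→0, s4:0→1, s3:1→0, s1:1→0
  Δ4: s4:1→0, s3:0→1
  (4Δ to stable)
t=1 Δ0: clk=1 s0=1 s5=0 s4=0 s2=1 s3=1 s1=0
  Δ1: clk:1→0
  (1Δ to stable)
t=2 Δ0: clk=0 s0=1 s5=0 s4=0 s2=1 s3=1 s1=0
  Δ1: clk:0→1
  (1Δ to stable)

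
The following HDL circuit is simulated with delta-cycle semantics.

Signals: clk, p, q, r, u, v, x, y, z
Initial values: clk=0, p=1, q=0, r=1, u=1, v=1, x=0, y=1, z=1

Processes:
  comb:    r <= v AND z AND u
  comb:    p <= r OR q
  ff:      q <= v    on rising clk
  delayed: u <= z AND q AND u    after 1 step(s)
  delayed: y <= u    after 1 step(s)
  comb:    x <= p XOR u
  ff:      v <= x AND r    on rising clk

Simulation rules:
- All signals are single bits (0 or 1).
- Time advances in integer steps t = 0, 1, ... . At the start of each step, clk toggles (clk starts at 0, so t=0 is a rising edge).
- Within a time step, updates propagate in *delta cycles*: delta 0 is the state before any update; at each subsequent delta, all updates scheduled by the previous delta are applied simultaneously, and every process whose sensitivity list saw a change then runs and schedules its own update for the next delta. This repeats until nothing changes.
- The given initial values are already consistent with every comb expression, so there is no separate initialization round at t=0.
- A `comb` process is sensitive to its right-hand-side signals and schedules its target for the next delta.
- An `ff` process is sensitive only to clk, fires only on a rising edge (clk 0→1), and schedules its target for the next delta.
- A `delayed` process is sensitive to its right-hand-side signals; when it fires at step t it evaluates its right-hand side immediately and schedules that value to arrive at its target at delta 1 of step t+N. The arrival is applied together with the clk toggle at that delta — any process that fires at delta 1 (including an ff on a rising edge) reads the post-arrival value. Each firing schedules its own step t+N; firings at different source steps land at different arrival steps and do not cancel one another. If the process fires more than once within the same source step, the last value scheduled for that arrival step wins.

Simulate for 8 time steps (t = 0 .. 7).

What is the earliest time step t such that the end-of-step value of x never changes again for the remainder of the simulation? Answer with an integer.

t=0 Δ0: z=1 q=0 y=1 p=1 x=0 u=1 r=1 v=1 clk=0
  Δ1: clk:0→1
  Δ2: q:0→1, v:1→0
  Δ3: r:1→0
  (3Δ to stable)
t=1 Δ0: z=1 q=1 y=1 p=1 x=0 u=1 r=0 v=0 clk=1
  Δ1: clk:1→0
  (1Δ to stable)
t=2 Δ0: z=1 q=1 y=1 p=1 x=0 u=1 r=0 v=0 clk=0
  Δ1: clk:0→1
  Δ2: q:1→0
  Δ3: p:1→0
  Δ4: x:0→1
  (4Δ to stable)
t=3 Δ0: z=1 q=0 y=1 p=0 x=1 u=1 r=0 v=0 clk=1
  Δ1: u:1→0, clk:1→0
  Δ2: x:1→0
  (2Δ to stable)
t=4 Δ0: z=1 q=0 y=1 p=0 x=0 u=0 r=0 v=0 clk=0
  Δ1: y:1→0, clk:0→1
  (1Δ to stable)
t=5 Δ0: z=1 q=0 y=0 p=0 x=0 u=0 r=0 v=0 clk=1
  Δ1: clk:1→0
  (1Δ to stable)
t=6 Δ0: z=1 q=0 y=0 p=0 x=0 u=0 r=0 v=0 clk=0
  Δ1: clk:0→1
  (1Δ to stable)
t=7 Δ0: z=1 q=0 y=0 p=0 x=0 u=0 r=0 v=0 clk=1
  Δ1: clk:1→0
  (1Δ to stable)

3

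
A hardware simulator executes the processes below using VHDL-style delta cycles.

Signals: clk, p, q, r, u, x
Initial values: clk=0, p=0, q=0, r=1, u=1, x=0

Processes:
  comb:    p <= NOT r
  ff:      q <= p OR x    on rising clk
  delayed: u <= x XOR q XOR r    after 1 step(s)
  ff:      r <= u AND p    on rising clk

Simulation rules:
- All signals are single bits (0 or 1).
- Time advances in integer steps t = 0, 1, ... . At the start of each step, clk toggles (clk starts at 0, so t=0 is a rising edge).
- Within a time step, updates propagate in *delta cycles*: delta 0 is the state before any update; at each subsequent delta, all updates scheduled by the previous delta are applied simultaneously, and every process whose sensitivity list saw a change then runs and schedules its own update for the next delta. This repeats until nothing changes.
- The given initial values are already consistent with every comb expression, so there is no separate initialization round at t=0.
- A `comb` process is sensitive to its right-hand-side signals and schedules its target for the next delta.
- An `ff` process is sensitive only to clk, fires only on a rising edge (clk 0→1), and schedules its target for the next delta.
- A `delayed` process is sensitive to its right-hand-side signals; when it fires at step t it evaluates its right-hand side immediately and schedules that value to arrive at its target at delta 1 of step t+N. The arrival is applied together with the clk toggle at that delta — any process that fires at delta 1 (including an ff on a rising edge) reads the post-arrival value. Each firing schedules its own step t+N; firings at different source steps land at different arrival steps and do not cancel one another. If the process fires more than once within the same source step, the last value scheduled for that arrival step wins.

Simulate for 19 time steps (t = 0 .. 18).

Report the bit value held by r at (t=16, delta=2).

[bits: x,p,clk,u,q,r]
t=0: Δ0=000101 Δ1=001101 Δ2=001100 Δ3=011100 | 3Δ
t=1: Δ0=011100 Δ1=010000 | 1Δ
t=2: Δ0=010000 Δ1=011000 Δ2=011010 | 2Δ
t=3: Δ0=011010 Δ1=010110 | 1Δ
t=4: Δ0=010110 Δ1=011110 Δ2=011111 Δ3=001111 | 3Δ
t=5: Δ0=001111 Δ1=000011 | 1Δ
t=6: Δ0=000011 Δ1=001011 Δ2=001000 Δ3=011000 | 3Δ
t=7: Δ0=011000 Δ1=010000 | 1Δ
t=8: Δ0=010000 Δ1=011000 Δ2=011010 | 2Δ
t=9: Δ0=011010 Δ1=010110 | 1Δ
t=10: Δ0=010110 Δ1=011110 Δ2=011111 Δ3=001111 | 3Δ
t=11: Δ0=001111 Δ1=000011 | 1Δ
t=12: Δ0=000011 Δ1=001011 Δ2=001000 Δ3=011000 | 3Δ
t=13: Δ0=011000 Δ1=010000 | 1Δ
t=14: Δ0=010000 Δ1=011000 Δ2=011010 | 2Δ
t=15: Δ0=011010 Δ1=010110 | 1Δ
t=16: Δ0=010110 Δ1=011110 Δ2=011111 Δ3=001111 | 3Δ
t=17: Δ0=001111 Δ1=000011 | 1Δ
t=18: Δ0=000011 Δ1=001011 Δ2=001000 Δ3=011000 | 3Δ

1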